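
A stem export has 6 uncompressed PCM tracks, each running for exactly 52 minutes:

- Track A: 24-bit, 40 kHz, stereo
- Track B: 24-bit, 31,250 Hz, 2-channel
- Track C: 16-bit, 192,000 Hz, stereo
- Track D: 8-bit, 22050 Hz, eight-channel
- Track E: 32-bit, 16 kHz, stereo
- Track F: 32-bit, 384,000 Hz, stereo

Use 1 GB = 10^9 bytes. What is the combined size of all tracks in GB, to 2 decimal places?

14.26 GB

exactly 52 minutes = 3,120 s.
Track A: 40,000 × 3,120 × 3 × 2 = 748,800,000 bytes.
Track B: 31,250 × 3,120 × 3 × 2 = 585,000,000 bytes.
Track C: 192,000 × 3,120 × 2 × 2 = 2,396,160,000 bytes.
Track D: 22,050 × 3,120 × 1 × 8 = 550,368,000 bytes.
Track E: 16,000 × 3,120 × 4 × 2 = 399,360,000 bytes.
Track F: 384,000 × 3,120 × 4 × 2 = 9,584,640,000 bytes.
Total = 14,264,328,000 bytes = 14.26 GB.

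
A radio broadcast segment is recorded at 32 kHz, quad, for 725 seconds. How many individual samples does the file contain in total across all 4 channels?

92,800,000 samples

32,000 × 725 s × 4 ch = 92,800,000 samples.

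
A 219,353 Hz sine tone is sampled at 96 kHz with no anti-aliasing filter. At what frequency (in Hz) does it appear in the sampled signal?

Nyquist = 96,000/2 = 48,000 Hz; 219,353 Hz exceeds it.
Alias = |219,353 − 2×96,000| = |219,353 − 192,000| = 27,353 Hz.

27,353 Hz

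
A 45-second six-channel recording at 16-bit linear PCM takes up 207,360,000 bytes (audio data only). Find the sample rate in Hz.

Bytes = sample_rate × seconds × bytes_per_sample × channels.
sample_rate = 207,360,000 / (45 × 2 × 6) = 207,360,000 / 540 = 384,000 Hz.

384,000 Hz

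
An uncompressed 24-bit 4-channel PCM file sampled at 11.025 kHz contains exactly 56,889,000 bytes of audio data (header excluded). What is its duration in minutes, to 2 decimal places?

7.17 minutes

Byte rate = 11,025 × 3 × 4 = 132,300 bytes/s.
Duration = 56,889,000 / 132,300 = 430 s.
430 s / 60 = 7.17 minutes.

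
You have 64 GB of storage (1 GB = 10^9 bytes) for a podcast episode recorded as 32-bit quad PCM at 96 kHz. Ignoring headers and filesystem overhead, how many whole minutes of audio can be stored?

694 minutes

Uncompressed byte rate = 96,000 × 4 × 4 = 1,536,000 bytes/s.
Capacity = 64 × 1,000,000,000 = 64,000,000,000 bytes.
64,000,000,000 / 1,536,000 ≈ 41666.67 s → 694 minutes.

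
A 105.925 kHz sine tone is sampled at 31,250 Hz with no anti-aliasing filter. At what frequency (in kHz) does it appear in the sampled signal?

Nyquist = 31,250/2 = 15,625 Hz; 105,925 Hz exceeds it.
Alias = |105,925 − 3×31,250| = |105,925 − 93,750| = 12,175 Hz = 12.175 kHz.

12.175 kHz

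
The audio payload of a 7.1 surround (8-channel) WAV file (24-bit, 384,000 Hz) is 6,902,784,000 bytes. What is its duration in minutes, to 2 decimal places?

12.48 minutes

Byte rate = 384,000 × 3 × 8 = 9,216,000 bytes/s.
Duration = 6,902,784,000 / 9,216,000 = 749 s.
749 s / 60 = 12.48 minutes.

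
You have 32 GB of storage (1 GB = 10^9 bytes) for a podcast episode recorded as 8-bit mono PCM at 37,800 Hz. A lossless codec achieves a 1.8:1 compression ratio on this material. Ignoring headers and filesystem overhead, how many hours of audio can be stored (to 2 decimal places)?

423.28 hours

Uncompressed byte rate = 37,800 × 1 × 1 = 37,800 bytes/s.
After 1.8:1 compression, effective rate ≈ 21000 bytes/s.
Capacity = 32 × 1,000,000,000 = 32,000,000,000 bytes.
32,000,000,000 / effective rate ≈ 1523809.52 s → 423.28 hours.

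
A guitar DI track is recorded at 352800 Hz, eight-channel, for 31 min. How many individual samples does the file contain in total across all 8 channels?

31 min = 1,860 s.
352,800 × 1,860 s × 8 ch = 5,249,664,000 samples.

5,249,664,000 samples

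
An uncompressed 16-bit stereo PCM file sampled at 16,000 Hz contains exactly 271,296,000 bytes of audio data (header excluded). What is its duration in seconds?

Byte rate = 16,000 × 2 × 2 = 64,000 bytes/s.
Duration = 271,296,000 / 64,000 = 4,239 s.

4,239 seconds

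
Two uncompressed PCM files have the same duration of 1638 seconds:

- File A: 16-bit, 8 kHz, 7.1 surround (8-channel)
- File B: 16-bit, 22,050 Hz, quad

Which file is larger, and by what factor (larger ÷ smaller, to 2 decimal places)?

File A: 8,000 × 2 × 8 = 128,000 bytes/s.
File B: 22,050 × 2 × 4 = 176,400 bytes/s.
File B is larger; ratio = 288,943,200 / 209,664,000 = 1.38.

File B, by a factor of 1.38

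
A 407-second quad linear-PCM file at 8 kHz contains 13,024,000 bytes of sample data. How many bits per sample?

Bytes per sample = 13,024,000 / (8,000 × 407 × 4) = 13,024,000 / 13,024,000 = 1.
Bit depth = 1 × 8 = 8 bits.

8 bits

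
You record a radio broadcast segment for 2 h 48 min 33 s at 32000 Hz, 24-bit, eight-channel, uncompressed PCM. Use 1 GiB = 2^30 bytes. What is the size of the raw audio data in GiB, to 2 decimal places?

Duration = 2 h 48 min 33 s = 10,113 s.
Bytes = 32,000 samples/s × 10,113 s × 3 bytes/sample × 8 ch = 7,766,784,000 bytes.
7,766,784,000 / 1,073,741,824 = 7.23 GiB.

7.23 GiB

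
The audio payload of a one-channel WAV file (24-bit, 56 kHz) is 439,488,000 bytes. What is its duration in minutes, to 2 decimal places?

43.60 minutes

Byte rate = 56,000 × 3 × 1 = 168,000 bytes/s.
Duration = 439,488,000 / 168,000 = 2,616 s.
2,616 s / 60 = 43.60 minutes.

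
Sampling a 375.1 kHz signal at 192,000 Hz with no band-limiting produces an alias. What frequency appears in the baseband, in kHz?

8.9 kHz

Nyquist = 192,000/2 = 96,000 Hz; 375,100 Hz exceeds it.
Alias = |375,100 − 2×192,000| = |375,100 − 384,000| = 8,900 Hz = 8.9 kHz.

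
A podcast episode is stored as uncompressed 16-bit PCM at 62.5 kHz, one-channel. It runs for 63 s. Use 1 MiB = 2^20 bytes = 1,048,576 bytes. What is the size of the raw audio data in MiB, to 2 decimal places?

Bytes = 62,500 samples/s × 63 s × 2 bytes/sample × 1 ch = 7,875,000 bytes.
7,875,000 / 1,048,576 = 7.51 MiB.

7.51 MiB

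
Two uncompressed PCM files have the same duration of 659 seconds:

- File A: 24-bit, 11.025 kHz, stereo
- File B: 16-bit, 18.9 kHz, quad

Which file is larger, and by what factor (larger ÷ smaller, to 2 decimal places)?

File B, by a factor of 2.29

File A: 11,025 × 3 × 2 = 66,150 bytes/s.
File B: 18,900 × 2 × 4 = 151,200 bytes/s.
File B is larger; ratio = 99,640,800 / 43,592,850 = 2.29.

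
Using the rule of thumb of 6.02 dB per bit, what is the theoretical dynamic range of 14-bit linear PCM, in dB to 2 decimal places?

14 × 6.02 = 84.28 dB.

84.28 dB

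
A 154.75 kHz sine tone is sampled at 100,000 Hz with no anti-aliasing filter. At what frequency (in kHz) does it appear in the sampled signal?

Nyquist = 100,000/2 = 50,000 Hz; 154,750 Hz exceeds it.
Alias = |154,750 − 2×100,000| = |154,750 − 200,000| = 45,250 Hz = 45.25 kHz.

45.25 kHz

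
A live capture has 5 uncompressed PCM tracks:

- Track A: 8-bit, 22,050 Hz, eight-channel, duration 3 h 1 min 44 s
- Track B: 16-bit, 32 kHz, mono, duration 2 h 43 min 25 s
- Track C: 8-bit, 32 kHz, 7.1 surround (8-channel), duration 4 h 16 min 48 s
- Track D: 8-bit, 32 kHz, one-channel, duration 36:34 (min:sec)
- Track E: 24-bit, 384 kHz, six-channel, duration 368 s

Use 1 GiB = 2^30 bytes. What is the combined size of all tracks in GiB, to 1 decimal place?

8.5 GiB

Track A: 3 h 1 min 44 s = 10,904 s; 22,050 × 10,904 × 1 × 8 = 1,923,465,600 bytes.
Track B: 2 h 43 min 25 s = 9,805 s; 32,000 × 9,805 × 2 × 1 = 627,520,000 bytes.
Track C: 4 h 16 min 48 s = 15,408 s; 32,000 × 15,408 × 1 × 8 = 3,944,448,000 bytes.
Track D: 36:34 (min:sec) = 2,194 s; 32,000 × 2,194 × 1 × 1 = 70,208,000 bytes.
Track E: 384,000 × 368 × 3 × 6 = 2,543,616,000 bytes.
Total = 9,109,257,600 bytes = 8.5 GiB.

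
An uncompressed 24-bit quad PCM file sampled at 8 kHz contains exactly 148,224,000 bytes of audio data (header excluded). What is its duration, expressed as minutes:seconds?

25:44

Byte rate = 8,000 × 3 × 4 = 96,000 bytes/s.
Duration = 148,224,000 / 96,000 = 1,544 s.
1,544 s = 25:44.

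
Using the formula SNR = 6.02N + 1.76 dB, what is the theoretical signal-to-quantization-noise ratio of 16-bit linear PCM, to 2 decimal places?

98.08 dB

6.02 × 16 + 1.76 = 98.08 dB.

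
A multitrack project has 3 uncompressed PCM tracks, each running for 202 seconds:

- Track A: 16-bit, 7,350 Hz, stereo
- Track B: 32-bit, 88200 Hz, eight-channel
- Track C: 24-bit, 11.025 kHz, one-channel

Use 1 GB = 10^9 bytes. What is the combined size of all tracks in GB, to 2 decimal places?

0.58 GB

Track A: 7,350 × 202 × 2 × 2 = 5,938,800 bytes.
Track B: 88,200 × 202 × 4 × 8 = 570,124,800 bytes.
Track C: 11,025 × 202 × 3 × 1 = 6,681,150 bytes.
Total = 582,744,750 bytes = 0.58 GB.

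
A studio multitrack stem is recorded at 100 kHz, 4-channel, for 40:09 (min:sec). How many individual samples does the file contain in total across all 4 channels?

40:09 (min:sec) = 2,409 s.
100,000 × 2,409 s × 4 ch = 963,600,000 samples.

963,600,000 samples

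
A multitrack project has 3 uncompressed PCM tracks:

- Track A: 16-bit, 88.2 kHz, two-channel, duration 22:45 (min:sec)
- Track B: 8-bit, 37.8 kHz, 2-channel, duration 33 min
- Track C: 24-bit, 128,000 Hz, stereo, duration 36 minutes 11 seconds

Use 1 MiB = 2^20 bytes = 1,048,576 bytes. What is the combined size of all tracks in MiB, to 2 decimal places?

Track A: 22:45 (min:sec) = 1,365 s; 88,200 × 1,365 × 2 × 2 = 481,572,000 bytes.
Track B: 33 min = 1,980 s; 37,800 × 1,980 × 1 × 2 = 149,688,000 bytes.
Track C: 36 minutes 11 seconds = 2,171 s; 128,000 × 2,171 × 3 × 2 = 1,667,328,000 bytes.
Total = 2,298,588,000 bytes = 2192.10 MiB.

2192.10 MiB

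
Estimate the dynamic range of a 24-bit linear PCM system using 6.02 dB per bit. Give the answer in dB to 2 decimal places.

144.48 dB

24 × 6.02 = 144.48 dB.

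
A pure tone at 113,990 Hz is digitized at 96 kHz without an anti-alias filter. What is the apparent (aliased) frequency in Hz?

Nyquist = 96,000/2 = 48,000 Hz; 113,990 Hz exceeds it.
Alias = |113,990 − 1×96,000| = |113,990 − 96,000| = 17,990 Hz.

17,990 Hz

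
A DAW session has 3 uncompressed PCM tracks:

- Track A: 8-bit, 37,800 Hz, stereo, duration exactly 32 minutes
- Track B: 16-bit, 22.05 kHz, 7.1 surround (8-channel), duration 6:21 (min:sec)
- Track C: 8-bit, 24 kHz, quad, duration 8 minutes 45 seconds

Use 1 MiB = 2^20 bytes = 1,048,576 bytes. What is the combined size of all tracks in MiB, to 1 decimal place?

Track A: exactly 32 minutes = 1,920 s; 37,800 × 1,920 × 1 × 2 = 145,152,000 bytes.
Track B: 6:21 (min:sec) = 381 s; 22,050 × 381 × 2 × 8 = 134,416,800 bytes.
Track C: 8 minutes 45 seconds = 525 s; 24,000 × 525 × 1 × 4 = 50,400,000 bytes.
Total = 329,968,800 bytes = 314.7 MiB.

314.7 MiB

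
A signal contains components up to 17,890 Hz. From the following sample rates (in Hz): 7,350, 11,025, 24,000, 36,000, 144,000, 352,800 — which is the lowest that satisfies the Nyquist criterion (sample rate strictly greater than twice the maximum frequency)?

Need sample rate > 2 × 17,890 = 35,780 Hz.
Lowest listed rate above 35,780 Hz is 36,000 Hz.

36,000 Hz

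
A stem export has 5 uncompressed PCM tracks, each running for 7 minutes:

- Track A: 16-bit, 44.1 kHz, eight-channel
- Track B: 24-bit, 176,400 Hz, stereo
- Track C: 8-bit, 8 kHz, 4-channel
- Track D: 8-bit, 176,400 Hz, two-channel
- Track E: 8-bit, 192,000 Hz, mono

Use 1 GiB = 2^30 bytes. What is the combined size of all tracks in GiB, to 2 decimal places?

7 minutes = 420 s.
Track A: 44,100 × 420 × 2 × 8 = 296,352,000 bytes.
Track B: 176,400 × 420 × 3 × 2 = 444,528,000 bytes.
Track C: 8,000 × 420 × 1 × 4 = 13,440,000 bytes.
Track D: 176,400 × 420 × 1 × 2 = 148,176,000 bytes.
Track E: 192,000 × 420 × 1 × 1 = 80,640,000 bytes.
Total = 983,136,000 bytes = 0.92 GiB.

0.92 GiB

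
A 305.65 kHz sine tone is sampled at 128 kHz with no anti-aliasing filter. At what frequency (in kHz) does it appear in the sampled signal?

49.65 kHz

Nyquist = 128,000/2 = 64,000 Hz; 305,650 Hz exceeds it.
Alias = |305,650 − 2×128,000| = |305,650 − 256,000| = 49,650 Hz = 49.65 kHz.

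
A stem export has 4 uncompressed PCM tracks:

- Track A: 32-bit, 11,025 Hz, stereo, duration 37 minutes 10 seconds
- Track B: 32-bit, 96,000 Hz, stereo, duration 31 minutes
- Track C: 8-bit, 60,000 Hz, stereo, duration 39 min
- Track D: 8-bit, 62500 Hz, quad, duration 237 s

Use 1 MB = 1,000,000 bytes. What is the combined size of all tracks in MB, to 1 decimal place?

1965.2 MB

Track A: 37 minutes 10 seconds = 2,230 s; 11,025 × 2,230 × 4 × 2 = 196,686,000 bytes.
Track B: 31 minutes = 1,860 s; 96,000 × 1,860 × 4 × 2 = 1,428,480,000 bytes.
Track C: 39 min = 2,340 s; 60,000 × 2,340 × 1 × 2 = 280,800,000 bytes.
Track D: 62,500 × 237 × 1 × 4 = 59,250,000 bytes.
Total = 1,965,216,000 bytes = 1965.2 MB.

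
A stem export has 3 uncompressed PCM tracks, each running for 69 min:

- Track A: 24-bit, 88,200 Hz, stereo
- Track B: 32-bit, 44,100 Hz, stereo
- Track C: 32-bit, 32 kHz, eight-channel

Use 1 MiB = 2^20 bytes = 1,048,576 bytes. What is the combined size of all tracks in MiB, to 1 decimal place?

7525.3 MiB

69 min = 4,140 s.
Track A: 88,200 × 4,140 × 3 × 2 = 2,190,888,000 bytes.
Track B: 44,100 × 4,140 × 4 × 2 = 1,460,592,000 bytes.
Track C: 32,000 × 4,140 × 4 × 8 = 4,239,360,000 bytes.
Total = 7,890,840,000 bytes = 7525.3 MiB.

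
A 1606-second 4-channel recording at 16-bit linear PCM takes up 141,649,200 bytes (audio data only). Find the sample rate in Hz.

11,025 Hz

Bytes = sample_rate × seconds × bytes_per_sample × channels.
sample_rate = 141,649,200 / (1,606 × 2 × 4) = 141,649,200 / 12,848 = 11,025 Hz.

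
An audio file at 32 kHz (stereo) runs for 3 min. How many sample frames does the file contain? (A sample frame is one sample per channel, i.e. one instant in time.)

5,760,000 sample frames

3 min = 180 s.
32,000 samples/s × 180 s = 5,760,000 frames.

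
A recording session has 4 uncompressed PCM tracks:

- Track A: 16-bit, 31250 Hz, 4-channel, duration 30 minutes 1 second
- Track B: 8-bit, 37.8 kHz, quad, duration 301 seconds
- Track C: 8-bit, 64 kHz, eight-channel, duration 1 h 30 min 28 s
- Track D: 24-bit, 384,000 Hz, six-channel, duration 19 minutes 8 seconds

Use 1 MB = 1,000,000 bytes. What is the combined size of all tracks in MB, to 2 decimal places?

11209.87 MB

Track A: 30 minutes 1 second = 1,801 s; 31,250 × 1,801 × 2 × 4 = 450,250,000 bytes.
Track B: 37,800 × 301 × 1 × 4 = 45,511,200 bytes.
Track C: 1 h 30 min 28 s = 5,428 s; 64,000 × 5,428 × 1 × 8 = 2,779,136,000 bytes.
Track D: 19 minutes 8 seconds = 1,148 s; 384,000 × 1,148 × 3 × 6 = 7,934,976,000 bytes.
Total = 11,209,873,200 bytes = 11209.87 MB.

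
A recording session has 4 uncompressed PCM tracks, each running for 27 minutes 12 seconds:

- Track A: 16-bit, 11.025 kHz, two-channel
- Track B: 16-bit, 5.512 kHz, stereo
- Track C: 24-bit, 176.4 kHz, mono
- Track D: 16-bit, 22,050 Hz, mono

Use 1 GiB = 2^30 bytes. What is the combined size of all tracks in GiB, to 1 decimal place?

27 minutes 12 seconds = 1,632 s.
Track A: 11,025 × 1,632 × 2 × 2 = 71,971,200 bytes.
Track B: 5,512 × 1,632 × 2 × 2 = 35,982,336 bytes.
Track C: 176,400 × 1,632 × 3 × 1 = 863,654,400 bytes.
Track D: 22,050 × 1,632 × 2 × 1 = 71,971,200 bytes.
Total = 1,043,579,136 bytes = 1.0 GiB.

1.0 GiB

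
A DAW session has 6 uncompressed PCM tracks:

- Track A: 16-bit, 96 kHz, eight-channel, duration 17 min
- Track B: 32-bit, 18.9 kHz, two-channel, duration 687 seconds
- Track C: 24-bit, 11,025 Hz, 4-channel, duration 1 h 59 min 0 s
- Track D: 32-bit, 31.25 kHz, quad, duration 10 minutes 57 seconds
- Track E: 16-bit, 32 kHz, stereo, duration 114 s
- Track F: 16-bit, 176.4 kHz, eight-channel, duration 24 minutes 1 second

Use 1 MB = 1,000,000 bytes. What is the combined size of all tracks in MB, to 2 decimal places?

Track A: 17 min = 1,020 s; 96,000 × 1,020 × 2 × 8 = 1,566,720,000 bytes.
Track B: 18,900 × 687 × 4 × 2 = 103,874,400 bytes.
Track C: 1 h 59 min 0 s = 7,140 s; 11,025 × 7,140 × 3 × 4 = 944,622,000 bytes.
Track D: 10 minutes 57 seconds = 657 s; 31,250 × 657 × 4 × 4 = 328,500,000 bytes.
Track E: 32,000 × 114 × 2 × 2 = 14,592,000 bytes.
Track F: 24 minutes 1 second = 1,441 s; 176,400 × 1,441 × 2 × 8 = 4,067,078,400 bytes.
Total = 7,025,386,800 bytes = 7025.39 MB.

7025.39 MB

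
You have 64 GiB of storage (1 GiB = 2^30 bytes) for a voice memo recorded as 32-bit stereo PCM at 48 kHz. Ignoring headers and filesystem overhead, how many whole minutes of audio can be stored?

Uncompressed byte rate = 48,000 × 4 × 2 = 384,000 bytes/s.
Capacity = 64 × 1,073,741,824 = 68,719,476,736 bytes.
68,719,476,736 / 384,000 ≈ 178956.97 s → 2,982 minutes.

2,982 minutes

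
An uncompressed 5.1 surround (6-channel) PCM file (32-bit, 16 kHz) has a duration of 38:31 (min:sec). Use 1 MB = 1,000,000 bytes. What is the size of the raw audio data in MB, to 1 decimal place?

Duration = 38:31 (min:sec) = 2,311 s.
Bytes = 16,000 samples/s × 2,311 s × 4 bytes/sample × 6 ch = 887,424,000 bytes.
887,424,000 / 1,000,000 = 887.4 MB.

887.4 MB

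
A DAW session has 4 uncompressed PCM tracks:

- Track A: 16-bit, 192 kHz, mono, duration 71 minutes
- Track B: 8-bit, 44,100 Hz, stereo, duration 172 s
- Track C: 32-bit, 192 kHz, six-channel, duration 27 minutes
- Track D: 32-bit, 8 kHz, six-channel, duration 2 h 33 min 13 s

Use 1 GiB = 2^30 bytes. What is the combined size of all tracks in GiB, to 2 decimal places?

Track A: 71 minutes = 4,260 s; 192,000 × 4,260 × 2 × 1 = 1,635,840,000 bytes.
Track B: 44,100 × 172 × 1 × 2 = 15,170,400 bytes.
Track C: 27 minutes = 1,620 s; 192,000 × 1,620 × 4 × 6 = 7,464,960,000 bytes.
Track D: 2 h 33 min 13 s = 9,193 s; 8,000 × 9,193 × 4 × 6 = 1,765,056,000 bytes.
Total = 10,881,026,400 bytes = 10.13 GiB.

10.13 GiB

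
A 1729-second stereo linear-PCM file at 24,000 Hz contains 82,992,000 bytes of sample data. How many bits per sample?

Bytes per sample = 82,992,000 / (24,000 × 1,729 × 2) = 82,992,000 / 82,992,000 = 1.
Bit depth = 1 × 8 = 8 bits.

8 bits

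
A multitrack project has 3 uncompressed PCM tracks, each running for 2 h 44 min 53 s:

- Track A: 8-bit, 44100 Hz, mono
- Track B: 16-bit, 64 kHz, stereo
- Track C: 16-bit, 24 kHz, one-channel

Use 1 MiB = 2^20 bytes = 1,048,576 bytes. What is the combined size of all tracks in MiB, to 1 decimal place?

3284.2 MiB

2 h 44 min 53 s = 9,893 s.
Track A: 44,100 × 9,893 × 1 × 1 = 436,281,300 bytes.
Track B: 64,000 × 9,893 × 2 × 2 = 2,532,608,000 bytes.
Track C: 24,000 × 9,893 × 2 × 1 = 474,864,000 bytes.
Total = 3,443,753,300 bytes = 3284.2 MiB.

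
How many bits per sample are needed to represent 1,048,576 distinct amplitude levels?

20 bits

log2(1,048,576) = 20.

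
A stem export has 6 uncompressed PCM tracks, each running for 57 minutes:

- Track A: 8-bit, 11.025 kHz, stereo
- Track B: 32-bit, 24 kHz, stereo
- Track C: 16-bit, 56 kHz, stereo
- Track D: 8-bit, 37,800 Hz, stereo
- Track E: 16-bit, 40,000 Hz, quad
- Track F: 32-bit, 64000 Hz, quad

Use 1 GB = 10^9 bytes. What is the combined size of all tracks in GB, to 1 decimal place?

6.4 GB

57 minutes = 3,420 s.
Track A: 11,025 × 3,420 × 1 × 2 = 75,411,000 bytes.
Track B: 24,000 × 3,420 × 4 × 2 = 656,640,000 bytes.
Track C: 56,000 × 3,420 × 2 × 2 = 766,080,000 bytes.
Track D: 37,800 × 3,420 × 1 × 2 = 258,552,000 bytes.
Track E: 40,000 × 3,420 × 2 × 4 = 1,094,400,000 bytes.
Track F: 64,000 × 3,420 × 4 × 4 = 3,502,080,000 bytes.
Total = 6,353,163,000 bytes = 6.4 GB.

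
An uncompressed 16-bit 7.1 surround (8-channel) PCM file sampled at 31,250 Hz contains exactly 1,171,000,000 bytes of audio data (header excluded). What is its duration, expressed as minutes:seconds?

39:02

Byte rate = 31,250 × 2 × 8 = 500,000 bytes/s.
Duration = 1,171,000,000 / 500,000 = 2,342 s.
2,342 s = 39:02.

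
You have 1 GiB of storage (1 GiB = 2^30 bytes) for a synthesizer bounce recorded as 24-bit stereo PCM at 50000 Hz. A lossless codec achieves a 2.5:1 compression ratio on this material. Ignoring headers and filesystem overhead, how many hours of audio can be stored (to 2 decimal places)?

2.49 hours

Uncompressed byte rate = 50,000 × 3 × 2 = 300,000 bytes/s.
After 2.5:1 compression, effective rate ≈ 120000 bytes/s.
Capacity = 1 × 1,073,741,824 = 1,073,741,824 bytes.
1,073,741,824 / effective rate ≈ 8947.85 s → 2.49 hours.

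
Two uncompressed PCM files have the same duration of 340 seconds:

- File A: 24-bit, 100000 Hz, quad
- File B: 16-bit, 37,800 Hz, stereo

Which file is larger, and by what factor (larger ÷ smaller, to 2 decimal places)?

File A: 100,000 × 3 × 4 = 1,200,000 bytes/s.
File B: 37,800 × 2 × 2 = 151,200 bytes/s.
File A is larger; ratio = 408,000,000 / 51,408,000 = 7.94.

File A, by a factor of 7.94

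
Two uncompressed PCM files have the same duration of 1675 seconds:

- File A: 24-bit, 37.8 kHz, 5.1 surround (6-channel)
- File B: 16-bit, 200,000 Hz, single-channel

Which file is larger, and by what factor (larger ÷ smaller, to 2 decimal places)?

File A: 37,800 × 3 × 6 = 680,400 bytes/s.
File B: 200,000 × 2 × 1 = 400,000 bytes/s.
File A is larger; ratio = 1,139,670,000 / 670,000,000 = 1.70.

File A, by a factor of 1.70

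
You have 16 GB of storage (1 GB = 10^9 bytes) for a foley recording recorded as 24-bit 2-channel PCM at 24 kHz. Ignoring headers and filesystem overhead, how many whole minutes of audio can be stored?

1,851 minutes

Uncompressed byte rate = 24,000 × 3 × 2 = 144,000 bytes/s.
Capacity = 16 × 1,000,000,000 = 16,000,000,000 bytes.
16,000,000,000 / 144,000 ≈ 111111.11 s → 1,851 minutes.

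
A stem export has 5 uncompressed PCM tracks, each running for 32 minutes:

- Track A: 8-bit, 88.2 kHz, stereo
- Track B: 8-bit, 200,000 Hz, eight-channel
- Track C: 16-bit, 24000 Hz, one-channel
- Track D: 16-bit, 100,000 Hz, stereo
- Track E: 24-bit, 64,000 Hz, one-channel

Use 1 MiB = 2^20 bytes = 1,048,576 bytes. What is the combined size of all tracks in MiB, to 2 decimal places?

32 minutes = 1,920 s.
Track A: 88,200 × 1,920 × 1 × 2 = 338,688,000 bytes.
Track B: 200,000 × 1,920 × 1 × 8 = 3,072,000,000 bytes.
Track C: 24,000 × 1,920 × 2 × 1 = 92,160,000 bytes.
Track D: 100,000 × 1,920 × 2 × 2 = 768,000,000 bytes.
Track E: 64,000 × 1,920 × 3 × 1 = 368,640,000 bytes.
Total = 4,639,488,000 bytes = 4424.56 MiB.

4424.56 MiB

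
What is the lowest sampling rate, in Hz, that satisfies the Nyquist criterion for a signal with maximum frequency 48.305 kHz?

Minimum sample rate = 2 × 48,305 Hz = 96,610 Hz.

96,610 Hz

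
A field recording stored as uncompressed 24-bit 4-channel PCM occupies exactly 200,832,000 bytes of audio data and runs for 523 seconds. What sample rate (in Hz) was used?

32,000 Hz

Bytes = sample_rate × seconds × bytes_per_sample × channels.
sample_rate = 200,832,000 / (523 × 3 × 4) = 200,832,000 / 6,276 = 32,000 Hz.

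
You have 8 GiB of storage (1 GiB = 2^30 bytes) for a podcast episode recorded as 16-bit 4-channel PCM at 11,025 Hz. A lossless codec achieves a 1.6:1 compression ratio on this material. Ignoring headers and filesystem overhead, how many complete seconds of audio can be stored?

155,826 seconds

Uncompressed byte rate = 11,025 × 2 × 4 = 88,200 bytes/s.
After 1.6:1 compression, effective rate ≈ 55125 bytes/s.
Capacity = 8 × 1,073,741,824 = 8,589,934,592 bytes.
8,589,934,592 / effective rate ≈ 155826.48 s → 155,826 seconds.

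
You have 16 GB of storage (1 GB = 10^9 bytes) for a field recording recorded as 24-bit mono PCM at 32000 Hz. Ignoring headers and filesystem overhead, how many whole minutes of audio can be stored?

Uncompressed byte rate = 32,000 × 3 × 1 = 96,000 bytes/s.
Capacity = 16 × 1,000,000,000 = 16,000,000,000 bytes.
16,000,000,000 / 96,000 ≈ 166666.67 s → 2,777 minutes.

2,777 minutes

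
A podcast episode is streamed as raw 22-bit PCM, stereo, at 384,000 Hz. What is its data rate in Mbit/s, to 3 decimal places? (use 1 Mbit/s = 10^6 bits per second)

Bit rate = 384,000 × 22 × 2 = 16,896,000 bits/s.
= 16.896 Mbit/s.

16.896 Mbit/s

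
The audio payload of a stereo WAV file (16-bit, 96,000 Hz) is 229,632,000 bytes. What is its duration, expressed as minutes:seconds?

9:58

Byte rate = 96,000 × 2 × 2 = 384,000 bytes/s.
Duration = 229,632,000 / 384,000 = 598 s.
598 s = 9:58.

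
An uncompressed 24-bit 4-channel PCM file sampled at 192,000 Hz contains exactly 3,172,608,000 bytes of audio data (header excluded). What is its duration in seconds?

1,377 seconds

Byte rate = 192,000 × 3 × 4 = 2,304,000 bytes/s.
Duration = 3,172,608,000 / 2,304,000 = 1,377 s.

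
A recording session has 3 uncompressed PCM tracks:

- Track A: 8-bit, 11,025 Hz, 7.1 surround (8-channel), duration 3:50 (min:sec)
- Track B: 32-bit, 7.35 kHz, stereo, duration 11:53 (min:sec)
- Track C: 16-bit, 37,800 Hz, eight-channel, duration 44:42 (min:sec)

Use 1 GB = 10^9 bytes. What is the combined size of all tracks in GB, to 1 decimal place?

1.7 GB

Track A: 3:50 (min:sec) = 230 s; 11,025 × 230 × 1 × 8 = 20,286,000 bytes.
Track B: 11:53 (min:sec) = 713 s; 7,350 × 713 × 4 × 2 = 41,924,400 bytes.
Track C: 44:42 (min:sec) = 2,682 s; 37,800 × 2,682 × 2 × 8 = 1,622,073,600 bytes.
Total = 1,684,284,000 bytes = 1.7 GB.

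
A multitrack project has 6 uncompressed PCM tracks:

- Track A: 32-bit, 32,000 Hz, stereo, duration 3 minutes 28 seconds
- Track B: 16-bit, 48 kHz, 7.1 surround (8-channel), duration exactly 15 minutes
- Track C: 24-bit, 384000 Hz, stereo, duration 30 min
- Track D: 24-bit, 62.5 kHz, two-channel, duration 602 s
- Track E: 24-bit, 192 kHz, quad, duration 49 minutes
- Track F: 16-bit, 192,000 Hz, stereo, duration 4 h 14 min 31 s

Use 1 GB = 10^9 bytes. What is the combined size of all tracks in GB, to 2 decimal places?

Track A: 3 minutes 28 seconds = 208 s; 32,000 × 208 × 4 × 2 = 53,248,000 bytes.
Track B: exactly 15 minutes = 900 s; 48,000 × 900 × 2 × 8 = 691,200,000 bytes.
Track C: 30 min = 1,800 s; 384,000 × 1,800 × 3 × 2 = 4,147,200,000 bytes.
Track D: 62,500 × 602 × 3 × 2 = 225,750,000 bytes.
Track E: 49 minutes = 2,940 s; 192,000 × 2,940 × 3 × 4 = 6,773,760,000 bytes.
Track F: 4 h 14 min 31 s = 15,271 s; 192,000 × 15,271 × 2 × 2 = 11,728,128,000 bytes.
Total = 23,619,286,000 bytes = 23.62 GB.

23.62 GB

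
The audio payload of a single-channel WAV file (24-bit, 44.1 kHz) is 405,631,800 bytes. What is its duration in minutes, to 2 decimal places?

51.10 minutes

Byte rate = 44,100 × 3 × 1 = 132,300 bytes/s.
Duration = 405,631,800 / 132,300 = 3,066 s.
3,066 s / 60 = 51.10 minutes.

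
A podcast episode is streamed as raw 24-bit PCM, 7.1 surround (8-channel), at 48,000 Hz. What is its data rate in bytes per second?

Bit rate = 48,000 × 24 × 8 = 9,216,000 bits/s.
9,216,000 / 8 = 1,152,000 bytes/s.

1,152,000 bytes/s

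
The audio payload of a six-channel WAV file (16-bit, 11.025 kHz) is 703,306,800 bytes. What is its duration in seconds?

Byte rate = 11,025 × 2 × 6 = 132,300 bytes/s.
Duration = 703,306,800 / 132,300 = 5,316 s.

5,316 seconds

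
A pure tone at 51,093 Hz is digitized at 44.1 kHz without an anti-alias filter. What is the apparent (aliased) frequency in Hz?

Nyquist = 44,100/2 = 22,050 Hz; 51,093 Hz exceeds it.
Alias = |51,093 − 1×44,100| = |51,093 − 44,100| = 6,993 Hz.

6,993 Hz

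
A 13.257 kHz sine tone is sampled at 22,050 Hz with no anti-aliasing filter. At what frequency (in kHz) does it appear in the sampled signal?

8.793 kHz

Nyquist = 22,050/2 = 11,025 Hz; 13,257 Hz exceeds it.
Alias = |13,257 − 1×22,050| = |13,257 − 22,050| = 8,793 Hz = 8.793 kHz.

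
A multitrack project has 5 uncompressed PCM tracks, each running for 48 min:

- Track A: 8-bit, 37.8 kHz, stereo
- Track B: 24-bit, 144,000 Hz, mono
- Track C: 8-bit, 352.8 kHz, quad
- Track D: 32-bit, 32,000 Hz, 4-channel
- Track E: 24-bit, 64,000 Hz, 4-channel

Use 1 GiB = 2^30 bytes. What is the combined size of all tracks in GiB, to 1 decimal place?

48 min = 2,880 s.
Track A: 37,800 × 2,880 × 1 × 2 = 217,728,000 bytes.
Track B: 144,000 × 2,880 × 3 × 1 = 1,244,160,000 bytes.
Track C: 352,800 × 2,880 × 1 × 4 = 4,064,256,000 bytes.
Track D: 32,000 × 2,880 × 4 × 4 = 1,474,560,000 bytes.
Track E: 64,000 × 2,880 × 3 × 4 = 2,211,840,000 bytes.
Total = 9,212,544,000 bytes = 8.6 GiB.

8.6 GiB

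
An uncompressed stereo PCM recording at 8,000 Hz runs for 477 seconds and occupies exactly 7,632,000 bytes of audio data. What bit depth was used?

8 bits

Bytes per sample = 7,632,000 / (8,000 × 477 × 2) = 7,632,000 / 7,632,000 = 1.
Bit depth = 1 × 8 = 8 bits.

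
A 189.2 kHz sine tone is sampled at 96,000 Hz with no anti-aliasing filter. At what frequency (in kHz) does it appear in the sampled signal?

Nyquist = 96,000/2 = 48,000 Hz; 189,200 Hz exceeds it.
Alias = |189,200 − 2×96,000| = |189,200 − 192,000| = 2,800 Hz = 2.8 kHz.

2.8 kHz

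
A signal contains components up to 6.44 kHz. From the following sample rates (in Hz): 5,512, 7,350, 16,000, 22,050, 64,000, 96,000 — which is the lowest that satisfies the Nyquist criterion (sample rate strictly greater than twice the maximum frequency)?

Need sample rate > 2 × 6,440 = 12,880 Hz.
Lowest listed rate above 12,880 Hz is 16,000 Hz.

16,000 Hz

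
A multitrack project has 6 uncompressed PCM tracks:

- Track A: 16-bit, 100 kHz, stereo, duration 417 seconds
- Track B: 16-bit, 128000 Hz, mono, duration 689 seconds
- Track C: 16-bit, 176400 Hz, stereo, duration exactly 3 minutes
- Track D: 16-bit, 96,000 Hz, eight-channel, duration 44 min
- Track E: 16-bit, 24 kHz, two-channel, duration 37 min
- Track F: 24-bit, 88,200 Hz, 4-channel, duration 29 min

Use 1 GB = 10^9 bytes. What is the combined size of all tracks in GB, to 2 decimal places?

6.58 GB

Track A: 100,000 × 417 × 2 × 2 = 166,800,000 bytes.
Track B: 128,000 × 689 × 2 × 1 = 176,384,000 bytes.
Track C: exactly 3 minutes = 180 s; 176,400 × 180 × 2 × 2 = 127,008,000 bytes.
Track D: 44 min = 2,640 s; 96,000 × 2,640 × 2 × 8 = 4,055,040,000 bytes.
Track E: 37 min = 2,220 s; 24,000 × 2,220 × 2 × 2 = 213,120,000 bytes.
Track F: 29 min = 1,740 s; 88,200 × 1,740 × 3 × 4 = 1,841,616,000 bytes.
Total = 6,579,968,000 bytes = 6.58 GB.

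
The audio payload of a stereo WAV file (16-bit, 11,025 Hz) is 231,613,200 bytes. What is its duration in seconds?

5,252 seconds

Byte rate = 11,025 × 2 × 2 = 44,100 bytes/s.
Duration = 231,613,200 / 44,100 = 5,252 s.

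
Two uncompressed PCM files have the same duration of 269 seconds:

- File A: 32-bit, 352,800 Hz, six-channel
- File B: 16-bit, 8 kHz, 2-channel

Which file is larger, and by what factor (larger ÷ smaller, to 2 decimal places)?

File A, by a factor of 264.60

File A: 352,800 × 4 × 6 = 8,467,200 bytes/s.
File B: 8,000 × 2 × 2 = 32,000 bytes/s.
File A is larger; ratio = 2,277,676,800 / 8,608,000 = 264.60.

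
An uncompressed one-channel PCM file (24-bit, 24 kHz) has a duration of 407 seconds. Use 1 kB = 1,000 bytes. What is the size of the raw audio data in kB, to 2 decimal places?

29304.00 kB

Bytes = 24,000 samples/s × 407 s × 3 bytes/sample × 1 ch = 29,304,000 bytes.
29,304,000 / 1,000 = 29304.00 kB.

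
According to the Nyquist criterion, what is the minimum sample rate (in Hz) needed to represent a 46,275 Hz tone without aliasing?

Minimum sample rate = 2 × 46,275 Hz = 92,550 Hz.

92,550 Hz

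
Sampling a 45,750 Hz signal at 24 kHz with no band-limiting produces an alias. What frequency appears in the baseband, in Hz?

2,250 Hz

Nyquist = 24,000/2 = 12,000 Hz; 45,750 Hz exceeds it.
Alias = |45,750 − 2×24,000| = |45,750 − 48,000| = 2,250 Hz.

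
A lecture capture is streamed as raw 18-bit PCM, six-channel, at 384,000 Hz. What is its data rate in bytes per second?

5,184,000 bytes/s

Bit rate = 384,000 × 18 × 6 = 41,472,000 bits/s.
41,472,000 / 8 = 5,184,000 bytes/s.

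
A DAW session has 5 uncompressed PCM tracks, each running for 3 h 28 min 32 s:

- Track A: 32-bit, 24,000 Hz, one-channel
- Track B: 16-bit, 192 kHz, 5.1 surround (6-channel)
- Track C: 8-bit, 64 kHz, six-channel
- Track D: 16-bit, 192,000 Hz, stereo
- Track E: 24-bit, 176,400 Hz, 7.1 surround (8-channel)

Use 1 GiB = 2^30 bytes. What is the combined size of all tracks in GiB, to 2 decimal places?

90.72 GiB

3 h 28 min 32 s = 12,512 s.
Track A: 24,000 × 12,512 × 4 × 1 = 1,201,152,000 bytes.
Track B: 192,000 × 12,512 × 2 × 6 = 28,827,648,000 bytes.
Track C: 64,000 × 12,512 × 1 × 6 = 4,804,608,000 bytes.
Track D: 192,000 × 12,512 × 2 × 2 = 9,609,216,000 bytes.
Track E: 176,400 × 12,512 × 3 × 8 = 52,970,803,200 bytes.
Total = 97,413,427,200 bytes = 90.72 GiB.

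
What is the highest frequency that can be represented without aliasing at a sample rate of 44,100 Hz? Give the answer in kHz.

22.05 kHz

Nyquist frequency = sample rate / 2 = 44,100 / 2 = 22.05 kHz.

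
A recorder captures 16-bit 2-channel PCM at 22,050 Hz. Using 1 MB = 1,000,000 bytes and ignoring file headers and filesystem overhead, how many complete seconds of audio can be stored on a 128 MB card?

Uncompressed byte rate = 22,050 × 2 × 2 = 88,200 bytes/s.
Capacity = 128 × 1,000,000 = 128,000,000 bytes.
128,000,000 / 88,200 ≈ 1451.25 s → 1,451 seconds.

1,451 seconds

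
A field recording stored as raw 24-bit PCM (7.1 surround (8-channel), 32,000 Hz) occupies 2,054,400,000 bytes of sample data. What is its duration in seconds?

2,675 seconds

Byte rate = 32,000 × 3 × 8 = 768,000 bytes/s.
Duration = 2,054,400,000 / 768,000 = 2,675 s.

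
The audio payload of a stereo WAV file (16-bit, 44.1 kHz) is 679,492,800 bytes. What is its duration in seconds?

3,852 seconds

Byte rate = 44,100 × 2 × 2 = 176,400 bytes/s.
Duration = 679,492,800 / 176,400 = 3,852 s.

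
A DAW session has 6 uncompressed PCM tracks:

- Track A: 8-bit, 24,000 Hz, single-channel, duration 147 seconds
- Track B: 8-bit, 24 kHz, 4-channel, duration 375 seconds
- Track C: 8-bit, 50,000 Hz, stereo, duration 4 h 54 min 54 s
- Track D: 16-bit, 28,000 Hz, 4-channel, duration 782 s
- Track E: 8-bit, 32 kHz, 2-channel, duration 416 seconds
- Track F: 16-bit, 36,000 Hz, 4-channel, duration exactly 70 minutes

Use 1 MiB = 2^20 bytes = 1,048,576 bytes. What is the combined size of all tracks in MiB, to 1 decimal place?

Track A: 24,000 × 147 × 1 × 1 = 3,528,000 bytes.
Track B: 24,000 × 375 × 1 × 4 = 36,000,000 bytes.
Track C: 4 h 54 min 54 s = 17,694 s; 50,000 × 17,694 × 1 × 2 = 1,769,400,000 bytes.
Track D: 28,000 × 782 × 2 × 4 = 175,168,000 bytes.
Track E: 32,000 × 416 × 1 × 2 = 26,624,000 bytes.
Track F: exactly 70 minutes = 4,200 s; 36,000 × 4,200 × 2 × 4 = 1,209,600,000 bytes.
Total = 3,220,320,000 bytes = 3071.1 MiB.

3071.1 MiB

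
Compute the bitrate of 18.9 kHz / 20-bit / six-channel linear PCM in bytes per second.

Bit rate = 18,900 × 20 × 6 = 2,268,000 bits/s.
2,268,000 / 8 = 283,500 bytes/s.

283,500 bytes/s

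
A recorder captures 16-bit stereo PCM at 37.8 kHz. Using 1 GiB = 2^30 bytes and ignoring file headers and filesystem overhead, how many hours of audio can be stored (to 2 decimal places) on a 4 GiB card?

7.89 hours

Uncompressed byte rate = 37,800 × 2 × 2 = 151,200 bytes/s.
Capacity = 4 × 1,073,741,824 = 4,294,967,296 bytes.
4,294,967,296 / 151,200 ≈ 28405.87 s → 7.89 hours.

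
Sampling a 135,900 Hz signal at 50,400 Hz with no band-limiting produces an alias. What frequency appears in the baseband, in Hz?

15,300 Hz

Nyquist = 50,400/2 = 25,200 Hz; 135,900 Hz exceeds it.
Alias = |135,900 − 3×50,400| = |135,900 − 151,200| = 15,300 Hz.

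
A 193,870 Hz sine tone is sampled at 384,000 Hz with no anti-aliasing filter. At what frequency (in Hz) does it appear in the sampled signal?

Nyquist = 384,000/2 = 192,000 Hz; 193,870 Hz exceeds it.
Alias = |193,870 − 1×384,000| = |193,870 − 384,000| = 190,130 Hz.

190,130 Hz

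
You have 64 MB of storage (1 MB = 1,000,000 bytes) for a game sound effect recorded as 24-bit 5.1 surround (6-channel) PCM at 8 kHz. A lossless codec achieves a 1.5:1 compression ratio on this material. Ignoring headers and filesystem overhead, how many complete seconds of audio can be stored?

666 seconds

Uncompressed byte rate = 8,000 × 3 × 6 = 144,000 bytes/s.
After 1.5:1 compression, effective rate ≈ 96000 bytes/s.
Capacity = 64 × 1,000,000 = 64,000,000 bytes.
64,000,000 / effective rate ≈ 666.67 s → 666 seconds.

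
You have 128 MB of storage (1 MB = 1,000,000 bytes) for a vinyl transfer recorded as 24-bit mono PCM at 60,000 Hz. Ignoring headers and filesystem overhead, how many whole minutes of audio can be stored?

11 minutes

Uncompressed byte rate = 60,000 × 3 × 1 = 180,000 bytes/s.
Capacity = 128 × 1,000,000 = 128,000,000 bytes.
128,000,000 / 180,000 ≈ 711.11 s → 11 minutes.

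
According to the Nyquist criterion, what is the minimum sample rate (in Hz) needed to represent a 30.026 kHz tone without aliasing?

Minimum sample rate = 2 × 30,026 Hz = 60,052 Hz.

60,052 Hz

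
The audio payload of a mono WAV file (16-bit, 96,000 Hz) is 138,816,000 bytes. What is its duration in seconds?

723 seconds

Byte rate = 96,000 × 2 × 1 = 192,000 bytes/s.
Duration = 138,816,000 / 192,000 = 723 s.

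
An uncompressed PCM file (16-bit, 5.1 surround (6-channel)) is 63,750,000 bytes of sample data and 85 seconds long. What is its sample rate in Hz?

62,500 Hz

Bytes = sample_rate × seconds × bytes_per_sample × channels.
sample_rate = 63,750,000 / (85 × 2 × 6) = 63,750,000 / 1,020 = 62,500 Hz.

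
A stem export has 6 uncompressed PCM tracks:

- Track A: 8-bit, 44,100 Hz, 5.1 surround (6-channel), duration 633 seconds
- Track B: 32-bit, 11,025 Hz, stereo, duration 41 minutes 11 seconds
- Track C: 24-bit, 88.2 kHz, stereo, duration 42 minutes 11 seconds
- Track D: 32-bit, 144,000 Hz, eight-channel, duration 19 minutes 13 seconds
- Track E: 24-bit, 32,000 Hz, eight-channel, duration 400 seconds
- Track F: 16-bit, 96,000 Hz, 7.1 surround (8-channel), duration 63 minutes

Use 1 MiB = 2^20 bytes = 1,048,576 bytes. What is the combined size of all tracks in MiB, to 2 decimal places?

Track A: 44,100 × 633 × 1 × 6 = 167,491,800 bytes.
Track B: 41 minutes 11 seconds = 2,471 s; 11,025 × 2,471 × 4 × 2 = 217,942,200 bytes.
Track C: 42 minutes 11 seconds = 2,531 s; 88,200 × 2,531 × 3 × 2 = 1,339,405,200 bytes.
Track D: 19 minutes 13 seconds = 1,153 s; 144,000 × 1,153 × 4 × 8 = 5,313,024,000 bytes.
Track E: 32,000 × 400 × 3 × 8 = 307,200,000 bytes.
Track F: 63 minutes = 3,780 s; 96,000 × 3,780 × 2 × 8 = 5,806,080,000 bytes.
Total = 13,151,143,200 bytes = 12541.91 MiB.

12541.91 MiB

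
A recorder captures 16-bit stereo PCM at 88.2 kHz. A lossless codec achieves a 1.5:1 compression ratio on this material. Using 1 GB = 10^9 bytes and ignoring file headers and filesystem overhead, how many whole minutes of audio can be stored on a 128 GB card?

9,070 minutes

Uncompressed byte rate = 88,200 × 2 × 2 = 352,800 bytes/s.
After 1.5:1 compression, effective rate ≈ 235200 bytes/s.
Capacity = 128 × 1,000,000,000 = 128,000,000,000 bytes.
128,000,000,000 / effective rate ≈ 544217.69 s → 9,070 minutes.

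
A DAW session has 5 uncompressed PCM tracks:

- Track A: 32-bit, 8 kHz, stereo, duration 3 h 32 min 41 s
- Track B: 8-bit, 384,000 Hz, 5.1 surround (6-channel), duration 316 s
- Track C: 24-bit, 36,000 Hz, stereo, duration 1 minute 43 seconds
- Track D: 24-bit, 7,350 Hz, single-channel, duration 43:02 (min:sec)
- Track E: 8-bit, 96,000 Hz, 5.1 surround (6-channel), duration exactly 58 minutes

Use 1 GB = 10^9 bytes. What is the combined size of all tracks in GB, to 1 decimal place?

Track A: 3 h 32 min 41 s = 12,761 s; 8,000 × 12,761 × 4 × 2 = 816,704,000 bytes.
Track B: 384,000 × 316 × 1 × 6 = 728,064,000 bytes.
Track C: 1 minute 43 seconds = 103 s; 36,000 × 103 × 3 × 2 = 22,248,000 bytes.
Track D: 43:02 (min:sec) = 2,582 s; 7,350 × 2,582 × 3 × 1 = 56,933,100 bytes.
Track E: exactly 58 minutes = 3,480 s; 96,000 × 3,480 × 1 × 6 = 2,004,480,000 bytes.
Total = 3,628,429,100 bytes = 3.6 GB.

3.6 GB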